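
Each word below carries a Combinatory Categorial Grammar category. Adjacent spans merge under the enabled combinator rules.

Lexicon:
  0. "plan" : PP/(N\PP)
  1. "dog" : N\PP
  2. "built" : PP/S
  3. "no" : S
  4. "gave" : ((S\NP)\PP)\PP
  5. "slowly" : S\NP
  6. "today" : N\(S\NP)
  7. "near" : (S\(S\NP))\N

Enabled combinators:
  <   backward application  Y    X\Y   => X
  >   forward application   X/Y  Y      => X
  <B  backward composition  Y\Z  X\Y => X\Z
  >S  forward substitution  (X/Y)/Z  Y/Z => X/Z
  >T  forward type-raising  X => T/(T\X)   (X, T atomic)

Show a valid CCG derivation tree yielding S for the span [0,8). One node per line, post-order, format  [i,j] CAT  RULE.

[0,8] S   <
  [0,2] PP   >
    [0,1] "plan" : PP/(N\PP)
    [1,2] "dog" : N\PP
  [2,8] S\PP   <B
    [2,5] (S\NP)\PP   <
      [2,4] PP   >
        [2,3] "built" : PP/S
        [3,4] "no" : S
      [4,5] "gave" : ((S\NP)\PP)\PP
    [5,8] S\(S\NP)   <
      [5,7] N   <
        [5,6] "slowly" : S\NP
        [6,7] "today" : N\(S\NP)
      [7,8] "near" : (S\(S\NP))\N

[0,1] PP/(N\PP)  lex  "plan"
[1,2] N\PP  lex  "dog"
[0,2] PP  >  k=1
[2,3] PP/S  lex  "built"
[3,4] S  lex  "no"
[2,4] PP  >  k=3
[4,5] ((S\NP)\PP)\PP  lex  "gave"
[2,5] (S\NP)\PP  <  k=4
[5,6] S\NP  lex  "slowly"
[6,7] N\(S\NP)  lex  "today"
[5,7] N  <  k=6
[7,8] (S\(S\NP))\N  lex  "near"
[5,8] S\(S\NP)  <  k=7
[2,8] S\PP  <B  k=5
[0,8] S  <  k=2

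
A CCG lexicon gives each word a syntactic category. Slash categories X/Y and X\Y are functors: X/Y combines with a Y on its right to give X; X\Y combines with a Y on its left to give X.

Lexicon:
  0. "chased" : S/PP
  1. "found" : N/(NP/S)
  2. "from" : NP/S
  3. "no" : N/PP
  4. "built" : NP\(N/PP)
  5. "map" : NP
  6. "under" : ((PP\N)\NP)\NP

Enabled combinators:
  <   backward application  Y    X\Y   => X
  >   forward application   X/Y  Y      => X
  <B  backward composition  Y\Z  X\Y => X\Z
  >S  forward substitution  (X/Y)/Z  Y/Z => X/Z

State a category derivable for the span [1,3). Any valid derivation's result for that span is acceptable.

[0,7] S   >
  [0,1] "chased" : S/PP
  [1,7] PP   <
    [1,3] N   >
      [1,2] "found" : N/(NP/S)
      [2,3] "from" : NP/S
    [3,7] PP\N   <
      [3,5] NP   <
        [3,4] "no" : N/PP
        [4,5] "built" : NP\(N/PP)
      [5,7] (PP\N)\NP   <
        [5,6] "map" : NP
        [6,7] "under" : ((PP\N)\NP)\NP

N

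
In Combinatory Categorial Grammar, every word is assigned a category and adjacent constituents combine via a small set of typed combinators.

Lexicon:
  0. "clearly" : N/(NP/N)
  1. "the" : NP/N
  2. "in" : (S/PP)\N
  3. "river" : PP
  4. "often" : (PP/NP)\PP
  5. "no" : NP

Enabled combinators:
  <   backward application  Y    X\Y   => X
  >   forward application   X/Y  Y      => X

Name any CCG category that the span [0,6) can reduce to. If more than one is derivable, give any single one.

[0,6] S   >
  [0,3] S/PP   <
    [0,2] N   >
      [0,1] "clearly" : N/(NP/N)
      [1,2] "the" : NP/N
    [2,3] "in" : (S/PP)\N
  [3,6] PP   >
    [3,5] PP/NP   <
      [3,4] "river" : PP
      [4,5] "often" : (PP/NP)\PP
    [5,6] "no" : NP

S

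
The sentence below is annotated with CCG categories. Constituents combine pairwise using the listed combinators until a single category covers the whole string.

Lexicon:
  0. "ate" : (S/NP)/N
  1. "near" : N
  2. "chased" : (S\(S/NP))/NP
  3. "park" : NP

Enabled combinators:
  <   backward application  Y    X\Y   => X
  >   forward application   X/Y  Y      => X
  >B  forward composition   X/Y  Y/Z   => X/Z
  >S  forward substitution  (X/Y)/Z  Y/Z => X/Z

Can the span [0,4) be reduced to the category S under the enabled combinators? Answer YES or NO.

[0,4] S   <
  [0,2] S/NP   >
    [0,1] "ate" : (S/NP)/N
    [1,2] "near" : N
  [2,4] S\(S/NP)   >
    [2,3] "chased" : (S\(S/NP))/NP
    [3,4] "park" : NP

YES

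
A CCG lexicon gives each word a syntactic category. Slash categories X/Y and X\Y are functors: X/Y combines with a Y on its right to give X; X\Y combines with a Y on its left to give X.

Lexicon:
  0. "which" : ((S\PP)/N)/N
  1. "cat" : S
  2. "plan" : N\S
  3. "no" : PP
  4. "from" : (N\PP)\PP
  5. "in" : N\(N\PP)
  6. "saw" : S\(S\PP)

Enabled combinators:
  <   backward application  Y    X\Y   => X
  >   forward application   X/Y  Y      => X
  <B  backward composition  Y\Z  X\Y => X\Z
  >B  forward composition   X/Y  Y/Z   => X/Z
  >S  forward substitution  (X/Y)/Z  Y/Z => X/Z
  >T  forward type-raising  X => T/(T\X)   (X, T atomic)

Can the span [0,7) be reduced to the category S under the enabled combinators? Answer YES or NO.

YES

[0,7] S   <
  [0,6] S\PP   >
    [0,3] (S\PP)/N   >
      [0,1] "which" : ((S\PP)/N)/N
      [1,3] N   >
        [1,2] N/(N\S)   >T
          [1,2] "cat" : S
        [2,3] "plan" : N\S
    [3,6] N   <
      [3,5] N\PP   <
        [3,4] "no" : PP
        [4,5] "from" : (N\PP)\PP
      [5,6] "in" : N\(N\PP)
  [6,7] "saw" : S\(S\PP)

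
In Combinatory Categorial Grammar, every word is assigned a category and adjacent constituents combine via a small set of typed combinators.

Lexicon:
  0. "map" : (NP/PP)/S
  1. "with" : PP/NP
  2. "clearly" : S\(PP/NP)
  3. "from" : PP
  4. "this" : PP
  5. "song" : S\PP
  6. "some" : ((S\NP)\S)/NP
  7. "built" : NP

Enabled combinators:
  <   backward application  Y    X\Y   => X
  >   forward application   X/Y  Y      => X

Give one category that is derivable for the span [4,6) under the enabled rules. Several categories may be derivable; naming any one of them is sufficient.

[0,8] S   <
  [0,4] NP   >
    [0,3] NP/PP   >
      [0,1] "map" : (NP/PP)/S
      [1,3] S   <
        [1,2] "with" : PP/NP
        [2,3] "clearly" : S\(PP/NP)
    [3,4] "from" : PP
  [4,8] S\NP   <
    [4,6] S   <
      [4,5] "this" : PP
      [5,6] "song" : S\PP
    [6,8] (S\NP)\S   >
      [6,7] "some" : ((S\NP)\S)/NP
      [7,8] "built" : NP

S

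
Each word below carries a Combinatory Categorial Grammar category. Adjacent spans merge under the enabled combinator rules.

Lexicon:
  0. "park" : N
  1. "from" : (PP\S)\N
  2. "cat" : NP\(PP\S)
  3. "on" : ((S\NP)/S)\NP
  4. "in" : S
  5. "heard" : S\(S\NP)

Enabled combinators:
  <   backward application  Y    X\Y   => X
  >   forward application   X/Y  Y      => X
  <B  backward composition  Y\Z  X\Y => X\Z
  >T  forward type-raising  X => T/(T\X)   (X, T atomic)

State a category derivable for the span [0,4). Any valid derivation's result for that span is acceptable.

[0,6] S   <
  [0,5] S\NP   >
    [0,4] (S\NP)/S   <
      [0,3] NP   >
        [0,1] NP/(NP\N)   >T
          [0,1] "park" : N
        [1,3] NP\N   <B
          [1,2] "from" : (PP\S)\N
          [2,3] "cat" : NP\(PP\S)
      [3,4] "on" : ((S\NP)/S)\NP
    [4,5] "in" : S
  [5,6] "heard" : S\(S\NP)

(S\NP)/S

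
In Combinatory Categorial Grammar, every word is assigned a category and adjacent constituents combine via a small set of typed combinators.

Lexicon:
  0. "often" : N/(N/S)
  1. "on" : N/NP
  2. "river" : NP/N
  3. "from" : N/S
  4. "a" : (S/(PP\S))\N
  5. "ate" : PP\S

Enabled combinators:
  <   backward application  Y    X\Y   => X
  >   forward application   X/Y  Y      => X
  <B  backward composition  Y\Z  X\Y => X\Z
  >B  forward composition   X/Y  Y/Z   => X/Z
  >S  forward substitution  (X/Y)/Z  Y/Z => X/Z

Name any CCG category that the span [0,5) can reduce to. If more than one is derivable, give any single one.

[0,6] S   >
  [0,5] S/(PP\S)   <
    [0,4] N   >
      [0,1] "often" : N/(N/S)
      [1,4] N/S   >B
        [1,2] "on" : N/NP
        [2,4] NP/S   >B
          [2,3] "river" : NP/N
          [3,4] "from" : N/S
    [4,5] "a" : (S/(PP\S))\N
  [5,6] "ate" : PP\S

S/(PP\S)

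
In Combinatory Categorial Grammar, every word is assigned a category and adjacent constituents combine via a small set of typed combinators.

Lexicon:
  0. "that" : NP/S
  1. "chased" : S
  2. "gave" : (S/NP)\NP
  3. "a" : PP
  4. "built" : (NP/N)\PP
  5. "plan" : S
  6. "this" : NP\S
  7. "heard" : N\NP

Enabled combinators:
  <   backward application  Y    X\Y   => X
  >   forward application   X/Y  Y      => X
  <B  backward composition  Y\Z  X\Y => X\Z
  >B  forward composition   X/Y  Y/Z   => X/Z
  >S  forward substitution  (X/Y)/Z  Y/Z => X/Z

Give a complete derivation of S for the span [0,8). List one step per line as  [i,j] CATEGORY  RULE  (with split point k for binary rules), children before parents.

[0,1] NP/S  lex  "that"
[1,2] S  lex  "chased"
[0,2] NP  >  k=1
[2,3] (S/NP)\NP  lex  "gave"
[0,3] S/NP  <  k=2
[3,4] PP  lex  "a"
[4,5] (NP/N)\PP  lex  "built"
[3,5] NP/N  <  k=4
[0,5] S/N  >B  k=3
[5,6] S  lex  "plan"
[6,7] NP\S  lex  "this"
[5,7] NP  <  k=6
[7,8] N\NP  lex  "heard"
[5,8] N  <  k=7
[0,8] S  >  k=5

[0,8] S   >
  [0,5] S/N   >B
    [0,3] S/NP   <
      [0,2] NP   >
        [0,1] "that" : NP/S
        [1,2] "chased" : S
      [2,3] "gave" : (S/NP)\NP
    [3,5] NP/N   <
      [3,4] "a" : PP
      [4,5] "built" : (NP/N)\PP
  [5,8] N   <
    [5,7] NP   <
      [5,6] "plan" : S
      [6,7] "this" : NP\S
    [7,8] "heard" : N\NP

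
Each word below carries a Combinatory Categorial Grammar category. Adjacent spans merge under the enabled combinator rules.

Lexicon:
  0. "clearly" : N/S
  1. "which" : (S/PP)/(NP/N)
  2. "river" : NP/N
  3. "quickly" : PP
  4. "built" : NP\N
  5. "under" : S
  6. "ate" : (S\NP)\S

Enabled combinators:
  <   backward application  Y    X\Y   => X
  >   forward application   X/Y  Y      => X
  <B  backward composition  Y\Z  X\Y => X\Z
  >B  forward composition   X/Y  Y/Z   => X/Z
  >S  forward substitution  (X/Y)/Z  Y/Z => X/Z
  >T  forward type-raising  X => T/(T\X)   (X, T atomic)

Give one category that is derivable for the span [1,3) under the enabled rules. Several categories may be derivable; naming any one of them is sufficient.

S/PP

[0,7] S   <
  [0,4] N   >
    [0,1] "clearly" : N/S
    [1,4] S   >
      [1,3] S/PP   >
        [1,2] "which" : (S/PP)/(NP/N)
        [2,3] "river" : NP/N
      [3,4] "quickly" : PP
  [4,7] S\N   <B
    [4,5] "built" : NP\N
    [5,7] S\NP   <
      [5,6] "under" : S
      [6,7] "ate" : (S\NP)\S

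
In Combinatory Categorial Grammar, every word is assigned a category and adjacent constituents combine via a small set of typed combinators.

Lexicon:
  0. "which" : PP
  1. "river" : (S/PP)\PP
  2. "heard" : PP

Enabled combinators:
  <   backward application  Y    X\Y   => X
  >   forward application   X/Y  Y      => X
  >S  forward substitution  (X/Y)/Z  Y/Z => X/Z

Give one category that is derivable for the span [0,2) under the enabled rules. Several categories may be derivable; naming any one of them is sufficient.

S/PP

[0,3] S   >
  [0,2] S/PP   <
    [0,1] "which" : PP
    [1,2] "river" : (S/PP)\PP
  [2,3] "heard" : PP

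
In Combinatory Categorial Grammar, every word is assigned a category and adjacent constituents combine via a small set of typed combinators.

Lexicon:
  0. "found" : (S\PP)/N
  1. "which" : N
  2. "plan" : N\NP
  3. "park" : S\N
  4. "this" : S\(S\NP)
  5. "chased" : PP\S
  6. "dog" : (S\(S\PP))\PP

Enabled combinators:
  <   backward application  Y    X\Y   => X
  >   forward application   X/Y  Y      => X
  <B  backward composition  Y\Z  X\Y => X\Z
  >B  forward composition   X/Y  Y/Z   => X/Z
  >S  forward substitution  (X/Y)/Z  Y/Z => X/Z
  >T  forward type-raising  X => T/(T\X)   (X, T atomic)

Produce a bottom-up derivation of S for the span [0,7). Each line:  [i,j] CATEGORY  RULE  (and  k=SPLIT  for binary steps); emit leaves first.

[0,7] S   <
  [0,2] S\PP   >
    [0,1] "found" : (S\PP)/N
    [1,2] "which" : N
  [2,7] S\(S\PP)   <
    [2,6] PP   <
      [2,5] S   <
        [2,4] S\NP   <B
          [2,3] "plan" : N\NP
          [3,4] "park" : S\N
        [4,5] "this" : S\(S\NP)
      [5,6] "chased" : PP\S
    [6,7] "dog" : (S\(S\PP))\PP

[0,1] (S\PP)/N  lex  "found"
[1,2] N  lex  "which"
[0,2] S\PP  >  k=1
[2,3] N\NP  lex  "plan"
[3,4] S\N  lex  "park"
[2,4] S\NP  <B  k=3
[4,5] S\(S\NP)  lex  "this"
[2,5] S  <  k=4
[5,6] PP\S  lex  "chased"
[2,6] PP  <  k=5
[6,7] (S\(S\PP))\PP  lex  "dog"
[2,7] S\(S\PP)  <  k=6
[0,7] S  <  k=2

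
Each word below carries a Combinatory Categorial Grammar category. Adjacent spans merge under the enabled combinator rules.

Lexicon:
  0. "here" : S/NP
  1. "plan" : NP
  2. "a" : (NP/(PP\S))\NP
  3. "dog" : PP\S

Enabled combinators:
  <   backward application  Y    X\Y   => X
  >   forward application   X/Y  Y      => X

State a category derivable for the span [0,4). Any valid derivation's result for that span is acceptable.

S

[0,4] S   >
  [0,1] "here" : S/NP
  [1,4] NP   >
    [1,3] NP/(PP\S)   <
      [1,2] "plan" : NP
      [2,3] "a" : (NP/(PP\S))\NP
    [3,4] "dog" : PP\S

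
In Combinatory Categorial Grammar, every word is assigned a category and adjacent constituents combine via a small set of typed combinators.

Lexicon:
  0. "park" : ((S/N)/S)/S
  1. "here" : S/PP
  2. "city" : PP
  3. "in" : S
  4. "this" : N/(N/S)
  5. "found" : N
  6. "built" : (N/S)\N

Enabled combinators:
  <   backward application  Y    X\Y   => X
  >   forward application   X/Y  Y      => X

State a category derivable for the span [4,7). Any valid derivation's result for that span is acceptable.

N

[0,7] S   >
  [0,4] S/N   >
    [0,3] (S/N)/S   >
      [0,1] "park" : ((S/N)/S)/S
      [1,3] S   >
        [1,2] "here" : S/PP
        [2,3] "city" : PP
    [3,4] "in" : S
  [4,7] N   >
    [4,5] "this" : N/(N/S)
    [5,7] N/S   <
      [5,6] "found" : N
      [6,7] "built" : (N/S)\N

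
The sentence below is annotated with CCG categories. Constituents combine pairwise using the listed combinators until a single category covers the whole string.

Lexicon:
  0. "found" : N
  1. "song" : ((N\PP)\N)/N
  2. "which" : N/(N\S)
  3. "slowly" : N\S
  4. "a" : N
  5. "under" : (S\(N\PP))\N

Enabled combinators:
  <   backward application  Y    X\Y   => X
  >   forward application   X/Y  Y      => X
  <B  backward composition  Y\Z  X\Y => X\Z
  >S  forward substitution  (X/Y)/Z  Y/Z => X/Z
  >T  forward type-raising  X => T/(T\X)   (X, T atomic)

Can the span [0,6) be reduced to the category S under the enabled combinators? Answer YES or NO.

[0,6] S   <
  [0,4] N\PP   <
    [0,1] "found" : N
    [1,4] (N\PP)\N   >
      [1,2] "song" : ((N\PP)\N)/N
      [2,4] N   >
        [2,3] "which" : N/(N\S)
        [3,4] "slowly" : N\S
  [4,6] S\(N\PP)   <
    [4,5] "a" : N
    [5,6] "under" : (S\(N\PP))\N

YES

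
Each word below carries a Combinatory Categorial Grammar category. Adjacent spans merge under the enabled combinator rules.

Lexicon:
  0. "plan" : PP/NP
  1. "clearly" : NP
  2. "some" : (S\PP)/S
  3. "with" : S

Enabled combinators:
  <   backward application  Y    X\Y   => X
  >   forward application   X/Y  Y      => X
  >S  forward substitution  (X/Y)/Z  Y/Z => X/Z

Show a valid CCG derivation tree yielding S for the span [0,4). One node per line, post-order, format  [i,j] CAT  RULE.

[0,4] S   <
  [0,2] PP   >
    [0,1] "plan" : PP/NP
    [1,2] "clearly" : NP
  [2,4] S\PP   >
    [2,3] "some" : (S\PP)/S
    [3,4] "with" : S

[0,1] PP/NP  lex  "plan"
[1,2] NP  lex  "clearly"
[0,2] PP  >  k=1
[2,3] (S\PP)/S  lex  "some"
[3,4] S  lex  "with"
[2,4] S\PP  >  k=3
[0,4] S  <  k=2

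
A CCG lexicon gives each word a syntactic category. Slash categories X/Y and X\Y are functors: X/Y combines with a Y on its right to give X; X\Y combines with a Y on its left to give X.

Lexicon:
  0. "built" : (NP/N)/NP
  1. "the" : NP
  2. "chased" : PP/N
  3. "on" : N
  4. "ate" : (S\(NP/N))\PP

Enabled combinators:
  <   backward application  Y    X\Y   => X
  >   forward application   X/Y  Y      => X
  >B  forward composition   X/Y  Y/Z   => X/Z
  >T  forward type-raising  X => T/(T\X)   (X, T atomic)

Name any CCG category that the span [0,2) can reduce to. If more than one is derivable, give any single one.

[0,5] S   <
  [0,2] NP/N   >
    [0,1] "built" : (NP/N)/NP
    [1,2] "the" : NP
  [2,5] S\(NP/N)   <
    [2,4] PP   >
      [2,3] "chased" : PP/N
      [3,4] "on" : N
    [4,5] "ate" : (S\(NP/N))\PP

NP/N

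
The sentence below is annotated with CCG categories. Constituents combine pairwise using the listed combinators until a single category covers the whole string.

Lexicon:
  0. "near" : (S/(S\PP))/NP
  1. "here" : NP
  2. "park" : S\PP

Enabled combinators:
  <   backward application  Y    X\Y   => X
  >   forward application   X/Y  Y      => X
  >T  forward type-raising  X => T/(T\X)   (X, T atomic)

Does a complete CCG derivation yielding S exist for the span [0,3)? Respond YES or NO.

YES

[0,3] S   >
  [0,2] S/(S\PP)   >
    [0,1] "near" : (S/(S\PP))/NP
    [1,2] "here" : NP
  [2,3] "park" : S\PP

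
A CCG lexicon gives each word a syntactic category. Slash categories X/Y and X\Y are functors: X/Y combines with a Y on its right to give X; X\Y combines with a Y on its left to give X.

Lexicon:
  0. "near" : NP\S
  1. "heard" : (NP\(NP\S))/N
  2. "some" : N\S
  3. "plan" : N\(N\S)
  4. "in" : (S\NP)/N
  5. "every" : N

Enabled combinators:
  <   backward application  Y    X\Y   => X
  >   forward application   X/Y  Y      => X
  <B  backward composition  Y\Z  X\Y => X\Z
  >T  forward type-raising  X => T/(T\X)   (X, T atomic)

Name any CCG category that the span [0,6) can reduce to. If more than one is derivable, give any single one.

S

[0,6] S   <
  [0,4] NP   <
    [0,1] "near" : NP\S
    [1,4] NP\(NP\S)   >
      [1,2] "heard" : (NP\(NP\S))/N
      [2,4] N   <
        [2,3] "some" : N\S
        [3,4] "plan" : N\(N\S)
  [4,6] S\NP   >
    [4,5] "in" : (S\NP)/N
    [5,6] "every" : N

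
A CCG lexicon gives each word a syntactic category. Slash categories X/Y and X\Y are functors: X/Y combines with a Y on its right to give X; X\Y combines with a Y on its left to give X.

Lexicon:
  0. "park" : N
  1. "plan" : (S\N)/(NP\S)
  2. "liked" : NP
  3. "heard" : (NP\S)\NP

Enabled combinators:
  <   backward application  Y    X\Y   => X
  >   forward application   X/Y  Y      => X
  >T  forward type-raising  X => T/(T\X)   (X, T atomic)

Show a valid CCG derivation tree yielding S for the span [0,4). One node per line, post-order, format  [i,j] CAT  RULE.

[0,4] S   <
  [0,1] "park" : N
  [1,4] S\N   >
    [1,2] "plan" : (S\N)/(NP\S)
    [2,4] NP\S   <
      [2,3] "liked" : NP
      [3,4] "heard" : (NP\S)\NP

[0,1] N  lex  "park"
[1,2] (S\N)/(NP\S)  lex  "plan"
[2,3] NP  lex  "liked"
[3,4] (NP\S)\NP  lex  "heard"
[2,4] NP\S  <  k=3
[1,4] S\N  >  k=2
[0,4] S  <  k=1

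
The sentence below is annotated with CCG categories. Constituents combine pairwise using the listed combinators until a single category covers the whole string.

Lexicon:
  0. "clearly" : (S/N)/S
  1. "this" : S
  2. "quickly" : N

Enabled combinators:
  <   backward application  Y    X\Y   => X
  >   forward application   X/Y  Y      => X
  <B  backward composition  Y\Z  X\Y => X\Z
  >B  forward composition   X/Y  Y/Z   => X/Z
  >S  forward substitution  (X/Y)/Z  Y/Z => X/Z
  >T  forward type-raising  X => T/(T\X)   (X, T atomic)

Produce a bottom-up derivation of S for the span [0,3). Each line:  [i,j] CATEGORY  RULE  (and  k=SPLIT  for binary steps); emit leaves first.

[0,3] S   >
  [0,2] S/N   >
    [0,1] "clearly" : (S/N)/S
    [1,2] "this" : S
  [2,3] "quickly" : N

[0,1] (S/N)/S  lex  "clearly"
[1,2] S  lex  "this"
[0,2] S/N  >  k=1
[2,3] N  lex  "quickly"
[0,3] S  >  k=2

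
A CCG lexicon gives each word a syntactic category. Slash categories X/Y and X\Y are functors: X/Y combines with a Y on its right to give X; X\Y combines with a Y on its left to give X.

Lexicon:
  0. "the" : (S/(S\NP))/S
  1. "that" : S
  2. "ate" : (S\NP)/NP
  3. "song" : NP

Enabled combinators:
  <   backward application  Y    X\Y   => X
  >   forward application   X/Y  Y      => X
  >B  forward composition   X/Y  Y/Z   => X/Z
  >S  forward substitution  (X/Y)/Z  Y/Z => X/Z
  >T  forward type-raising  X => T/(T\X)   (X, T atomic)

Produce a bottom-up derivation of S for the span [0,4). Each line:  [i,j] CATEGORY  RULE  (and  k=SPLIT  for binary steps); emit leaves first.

[0,4] S   >
  [0,2] S/(S\NP)   >
    [0,1] "the" : (S/(S\NP))/S
    [1,2] "that" : S
  [2,4] S\NP   >
    [2,3] "ate" : (S\NP)/NP
    [3,4] "song" : NP

[0,1] (S/(S\NP))/S  lex  "the"
[1,2] S  lex  "that"
[0,2] S/(S\NP)  >  k=1
[2,3] (S\NP)/NP  lex  "ate"
[3,4] NP  lex  "song"
[2,4] S\NP  >  k=3
[0,4] S  >  k=2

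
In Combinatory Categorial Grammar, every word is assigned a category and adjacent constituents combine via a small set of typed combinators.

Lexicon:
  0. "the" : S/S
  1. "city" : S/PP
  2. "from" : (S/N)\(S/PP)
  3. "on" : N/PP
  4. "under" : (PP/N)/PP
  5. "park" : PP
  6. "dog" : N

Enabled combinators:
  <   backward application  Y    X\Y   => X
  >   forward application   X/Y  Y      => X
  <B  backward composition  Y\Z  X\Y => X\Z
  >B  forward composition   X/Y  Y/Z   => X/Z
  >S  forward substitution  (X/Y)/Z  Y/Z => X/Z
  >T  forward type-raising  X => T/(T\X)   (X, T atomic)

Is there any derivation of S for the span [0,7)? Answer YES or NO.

[0,7] S   >
  [0,4] S/PP   >B
    [0,1] "the" : S/S
    [1,4] S/PP   >B
      [1,3] S/N   <
        [1,2] "city" : S/PP
        [2,3] "from" : (S/N)\(S/PP)
      [3,4] "on" : N/PP
  [4,7] PP   >
    [4,6] PP/N   >
      [4,5] "under" : (PP/N)/PP
      [5,6] "park" : PP
    [6,7] "dog" : N

YES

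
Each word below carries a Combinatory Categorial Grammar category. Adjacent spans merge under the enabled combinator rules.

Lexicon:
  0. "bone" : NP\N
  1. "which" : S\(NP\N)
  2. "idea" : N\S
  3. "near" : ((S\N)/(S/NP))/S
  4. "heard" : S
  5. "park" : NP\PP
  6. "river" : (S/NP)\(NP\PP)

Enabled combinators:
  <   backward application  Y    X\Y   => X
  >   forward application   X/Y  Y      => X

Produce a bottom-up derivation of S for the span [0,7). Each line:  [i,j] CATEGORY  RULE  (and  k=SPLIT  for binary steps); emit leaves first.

[0,7] S   <
  [0,3] N   <
    [0,2] S   <
      [0,1] "bone" : NP\N
      [1,2] "which" : S\(NP\N)
    [2,3] "idea" : N\S
  [3,7] S\N   >
    [3,5] (S\N)/(S/NP)   >
      [3,4] "near" : ((S\N)/(S/NP))/S
      [4,5] "heard" : S
    [5,7] S/NP   <
      [5,6] "park" : NP\PP
      [6,7] "river" : (S/NP)\(NP\PP)

[0,1] NP\N  lex  "bone"
[1,2] S\(NP\N)  lex  "which"
[0,2] S  <  k=1
[2,3] N\S  lex  "idea"
[0,3] N  <  k=2
[3,4] ((S\N)/(S/NP))/S  lex  "near"
[4,5] S  lex  "heard"
[3,5] (S\N)/(S/NP)  >  k=4
[5,6] NP\PP  lex  "park"
[6,7] (S/NP)\(NP\PP)  lex  "river"
[5,7] S/NP  <  k=6
[3,7] S\N  >  k=5
[0,7] S  <  k=3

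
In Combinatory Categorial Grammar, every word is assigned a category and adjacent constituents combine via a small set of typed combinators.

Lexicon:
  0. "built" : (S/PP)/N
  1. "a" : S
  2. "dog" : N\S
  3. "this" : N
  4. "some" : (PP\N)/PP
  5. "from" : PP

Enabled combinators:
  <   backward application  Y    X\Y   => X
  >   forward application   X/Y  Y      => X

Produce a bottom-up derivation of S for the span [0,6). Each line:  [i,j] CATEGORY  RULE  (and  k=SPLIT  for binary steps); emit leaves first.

[0,1] (S/PP)/N  lex  "built"
[1,2] S  lex  "a"
[2,3] N\S  lex  "dog"
[1,3] N  <  k=2
[0,3] S/PP  >  k=1
[3,4] N  lex  "this"
[4,5] (PP\N)/PP  lex  "some"
[5,6] PP  lex  "from"
[4,6] PP\N  >  k=5
[3,6] PP  <  k=4
[0,6] S  >  k=3

[0,6] S   >
  [0,3] S/PP   >
    [0,1] "built" : (S/PP)/N
    [1,3] N   <
      [1,2] "a" : S
      [2,3] "dog" : N\S
  [3,6] PP   <
    [3,4] "this" : N
    [4,6] PP\N   >
      [4,5] "some" : (PP\N)/PP
      [5,6] "from" : PP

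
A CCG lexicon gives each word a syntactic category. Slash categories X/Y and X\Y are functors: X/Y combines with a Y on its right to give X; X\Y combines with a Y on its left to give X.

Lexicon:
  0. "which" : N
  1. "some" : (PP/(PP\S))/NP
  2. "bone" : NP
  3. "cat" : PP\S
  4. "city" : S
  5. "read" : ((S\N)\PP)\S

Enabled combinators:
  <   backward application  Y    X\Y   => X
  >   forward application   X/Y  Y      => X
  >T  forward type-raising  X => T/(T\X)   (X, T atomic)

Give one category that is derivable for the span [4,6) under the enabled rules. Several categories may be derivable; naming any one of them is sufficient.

(S\N)\PP

[0,6] S   <
  [0,1] "which" : N
  [1,6] S\N   <
    [1,4] PP   >
      [1,3] PP/(PP\S)   >
        [1,2] "some" : (PP/(PP\S))/NP
        [2,3] "bone" : NP
      [3,4] "cat" : PP\S
    [4,6] (S\N)\PP   <
      [4,5] "city" : S
      [5,6] "read" : ((S\N)\PP)\S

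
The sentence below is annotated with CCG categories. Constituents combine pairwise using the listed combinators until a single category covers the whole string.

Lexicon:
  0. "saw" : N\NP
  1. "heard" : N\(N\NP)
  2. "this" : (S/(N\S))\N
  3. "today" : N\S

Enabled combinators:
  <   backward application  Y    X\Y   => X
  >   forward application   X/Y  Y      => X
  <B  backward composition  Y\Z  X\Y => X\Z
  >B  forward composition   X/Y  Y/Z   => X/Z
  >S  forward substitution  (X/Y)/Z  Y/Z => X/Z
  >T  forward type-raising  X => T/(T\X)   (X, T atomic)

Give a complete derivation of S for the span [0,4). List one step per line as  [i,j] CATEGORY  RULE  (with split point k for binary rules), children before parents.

[0,4] S   >
  [0,3] S/(N\S)   <
    [0,2] N   <
      [0,1] "saw" : N\NP
      [1,2] "heard" : N\(N\NP)
    [2,3] "this" : (S/(N\S))\N
  [3,4] "today" : N\S

[0,1] N\NP  lex  "saw"
[1,2] N\(N\NP)  lex  "heard"
[0,2] N  <  k=1
[2,3] (S/(N\S))\N  lex  "this"
[0,3] S/(N\S)  <  k=2
[3,4] N\S  lex  "today"
[0,4] S  >  k=3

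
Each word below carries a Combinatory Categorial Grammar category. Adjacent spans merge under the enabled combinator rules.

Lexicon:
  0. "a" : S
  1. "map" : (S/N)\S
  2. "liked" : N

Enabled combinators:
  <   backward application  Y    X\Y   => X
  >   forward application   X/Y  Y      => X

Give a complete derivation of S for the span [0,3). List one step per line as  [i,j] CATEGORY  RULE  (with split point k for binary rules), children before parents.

[0,3] S   >
  [0,2] S/N   <
    [0,1] "a" : S
    [1,2] "map" : (S/N)\S
  [2,3] "liked" : N

[0,1] S  lex  "a"
[1,2] (S/N)\S  lex  "map"
[0,2] S/N  <  k=1
[2,3] N  lex  "liked"
[0,3] S  >  k=2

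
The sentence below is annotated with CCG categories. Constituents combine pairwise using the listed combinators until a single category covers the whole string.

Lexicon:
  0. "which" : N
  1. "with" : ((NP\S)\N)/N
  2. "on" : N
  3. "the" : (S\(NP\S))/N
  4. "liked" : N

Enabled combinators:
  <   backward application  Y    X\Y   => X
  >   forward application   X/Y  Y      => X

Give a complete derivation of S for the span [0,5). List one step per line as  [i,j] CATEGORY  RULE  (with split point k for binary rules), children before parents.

[0,1] N  lex  "which"
[1,2] ((NP\S)\N)/N  lex  "with"
[2,3] N  lex  "on"
[1,3] (NP\S)\N  >  k=2
[0,3] NP\S  <  k=1
[3,4] (S\(NP\S))/N  lex  "the"
[4,5] N  lex  "liked"
[3,5] S\(NP\S)  >  k=4
[0,5] S  <  k=3

[0,5] S   <
  [0,3] NP\S   <
    [0,1] "which" : N
    [1,3] (NP\S)\N   >
      [1,2] "with" : ((NP\S)\N)/N
      [2,3] "on" : N
  [3,5] S\(NP\S)   >
    [3,4] "the" : (S\(NP\S))/N
    [4,5] "liked" : N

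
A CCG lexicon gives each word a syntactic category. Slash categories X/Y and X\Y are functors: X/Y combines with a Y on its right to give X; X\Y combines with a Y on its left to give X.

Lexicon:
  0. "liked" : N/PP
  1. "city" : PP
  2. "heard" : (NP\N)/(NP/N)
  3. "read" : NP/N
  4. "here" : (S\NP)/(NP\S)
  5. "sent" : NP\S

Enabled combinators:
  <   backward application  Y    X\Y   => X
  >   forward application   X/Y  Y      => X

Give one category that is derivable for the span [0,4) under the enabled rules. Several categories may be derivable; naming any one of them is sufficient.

[0,6] S   <
  [0,4] NP   <
    [0,2] N   >
      [0,1] "liked" : N/PP
      [1,2] "city" : PP
    [2,4] NP\N   >
      [2,3] "heard" : (NP\N)/(NP/N)
      [3,4] "read" : NP/N
  [4,6] S\NP   >
    [4,5] "here" : (S\NP)/(NP\S)
    [5,6] "sent" : NP\S

NP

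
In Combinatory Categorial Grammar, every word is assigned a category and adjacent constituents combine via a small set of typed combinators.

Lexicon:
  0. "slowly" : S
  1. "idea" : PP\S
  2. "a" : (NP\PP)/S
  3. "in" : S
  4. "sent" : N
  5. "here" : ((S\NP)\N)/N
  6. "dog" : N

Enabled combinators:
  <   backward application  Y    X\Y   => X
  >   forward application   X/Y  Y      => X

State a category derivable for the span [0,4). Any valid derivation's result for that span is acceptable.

[0,7] S   <
  [0,4] NP   <
    [0,2] PP   <
      [0,1] "slowly" : S
      [1,2] "idea" : PP\S
    [2,4] NP\PP   >
      [2,3] "a" : (NP\PP)/S
      [3,4] "in" : S
  [4,7] S\NP   <
    [4,5] "sent" : N
    [5,7] (S\NP)\N   >
      [5,6] "here" : ((S\NP)\N)/N
      [6,7] "dog" : N

NP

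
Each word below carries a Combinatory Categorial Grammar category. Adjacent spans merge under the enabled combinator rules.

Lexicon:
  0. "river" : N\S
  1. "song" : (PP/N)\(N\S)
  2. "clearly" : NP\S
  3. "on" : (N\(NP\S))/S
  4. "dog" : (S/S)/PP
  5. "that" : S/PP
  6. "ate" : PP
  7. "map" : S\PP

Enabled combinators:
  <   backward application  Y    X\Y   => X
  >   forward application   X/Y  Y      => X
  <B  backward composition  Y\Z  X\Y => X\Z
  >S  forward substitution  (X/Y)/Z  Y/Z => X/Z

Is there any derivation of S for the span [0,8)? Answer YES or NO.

YES

[0,8] S   <
  [0,7] PP   >
    [0,2] PP/N   <
      [0,1] "river" : N\S
      [1,2] "song" : (PP/N)\(N\S)
    [2,7] N   <
      [2,3] "clearly" : NP\S
      [3,7] N\(NP\S)   >
        [3,4] "on" : (N\(NP\S))/S
        [4,7] S   >
          [4,6] S/PP   >S
            [4,5] "dog" : (S/S)/PP
            [5,6] "that" : S/PP
          [6,7] "ate" : PP
  [7,8] "map" : S\PP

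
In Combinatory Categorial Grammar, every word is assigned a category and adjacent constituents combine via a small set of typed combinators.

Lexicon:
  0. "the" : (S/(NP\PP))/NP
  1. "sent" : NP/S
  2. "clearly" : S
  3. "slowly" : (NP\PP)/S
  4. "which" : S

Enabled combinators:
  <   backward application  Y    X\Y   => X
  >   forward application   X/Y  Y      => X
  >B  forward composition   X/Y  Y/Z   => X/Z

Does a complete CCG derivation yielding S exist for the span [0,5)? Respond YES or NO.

[0,5] S   >
  [0,3] S/(NP\PP)   >
    [0,1] "the" : (S/(NP\PP))/NP
    [1,3] NP   >
      [1,2] "sent" : NP/S
      [2,3] "clearly" : S
  [3,5] NP\PP   >
    [3,4] "slowly" : (NP\PP)/S
    [4,5] "which" : S

YES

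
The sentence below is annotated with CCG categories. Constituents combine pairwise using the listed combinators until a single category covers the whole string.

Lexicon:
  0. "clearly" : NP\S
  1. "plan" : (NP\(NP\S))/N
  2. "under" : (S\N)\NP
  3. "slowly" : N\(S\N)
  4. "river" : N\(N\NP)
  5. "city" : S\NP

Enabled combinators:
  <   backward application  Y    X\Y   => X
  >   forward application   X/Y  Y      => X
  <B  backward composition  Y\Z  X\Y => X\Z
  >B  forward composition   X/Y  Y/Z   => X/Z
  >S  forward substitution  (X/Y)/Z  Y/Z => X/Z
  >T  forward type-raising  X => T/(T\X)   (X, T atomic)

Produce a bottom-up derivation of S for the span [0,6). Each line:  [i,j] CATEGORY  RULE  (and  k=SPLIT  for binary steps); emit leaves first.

[0,6] S   <
  [0,5] NP   <
    [0,1] "clearly" : NP\S
    [1,5] NP\(NP\S)   >
      [1,2] "plan" : (NP\(NP\S))/N
      [2,5] N   <
        [2,4] N\NP   <B
          [2,3] "under" : (S\N)\NP
          [3,4] "slowly" : N\(S\N)
        [4,5] "river" : N\(N\NP)
  [5,6] "city" : S\NP

[0,1] NP\S  lex  "clearly"
[1,2] (NP\(NP\S))/N  lex  "plan"
[2,3] (S\N)\NP  lex  "under"
[3,4] N\(S\N)  lex  "slowly"
[2,4] N\NP  <B  k=3
[4,5] N\(N\NP)  lex  "river"
[2,5] N  <  k=4
[1,5] NP\(NP\S)  >  k=2
[0,5] NP  <  k=1
[5,6] S\NP  lex  "city"
[0,6] S  <  k=5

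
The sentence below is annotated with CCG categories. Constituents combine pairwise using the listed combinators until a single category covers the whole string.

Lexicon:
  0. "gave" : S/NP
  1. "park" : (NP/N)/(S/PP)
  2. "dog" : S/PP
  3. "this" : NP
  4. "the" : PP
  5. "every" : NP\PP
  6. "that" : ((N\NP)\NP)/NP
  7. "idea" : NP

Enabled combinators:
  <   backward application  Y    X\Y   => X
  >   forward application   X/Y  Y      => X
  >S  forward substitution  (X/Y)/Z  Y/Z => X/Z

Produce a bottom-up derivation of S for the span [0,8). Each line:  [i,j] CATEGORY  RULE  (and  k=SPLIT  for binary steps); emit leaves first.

[0,8] S   >
  [0,1] "gave" : S/NP
  [1,8] NP   >
    [1,3] NP/N   >
      [1,2] "park" : (NP/N)/(S/PP)
      [2,3] "dog" : S/PP
    [3,8] N   <
      [3,4] "this" : NP
      [4,8] N\NP   <
        [4,6] NP   <
          [4,5] "the" : PP
          [5,6] "every" : NP\PP
        [6,8] (N\NP)\NP   >
          [6,7] "that" : ((N\NP)\NP)/NP
          [7,8] "idea" : NP

[0,1] S/NP  lex  "gave"
[1,2] (NP/N)/(S/PP)  lex  "park"
[2,3] S/PP  lex  "dog"
[1,3] NP/N  >  k=2
[3,4] NP  lex  "this"
[4,5] PP  lex  "the"
[5,6] NP\PP  lex  "every"
[4,6] NP  <  k=5
[6,7] ((N\NP)\NP)/NP  lex  "that"
[7,8] NP  lex  "idea"
[6,8] (N\NP)\NP  >  k=7
[4,8] N\NP  <  k=6
[3,8] N  <  k=4
[1,8] NP  >  k=3
[0,8] S  >  k=1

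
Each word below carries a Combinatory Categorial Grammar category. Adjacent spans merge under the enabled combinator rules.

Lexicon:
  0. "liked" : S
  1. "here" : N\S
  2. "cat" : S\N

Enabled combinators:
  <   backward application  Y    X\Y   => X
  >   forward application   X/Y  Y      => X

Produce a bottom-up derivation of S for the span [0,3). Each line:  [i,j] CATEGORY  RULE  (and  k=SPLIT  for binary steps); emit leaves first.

[0,1] S  lex  "liked"
[1,2] N\S  lex  "here"
[0,2] N  <  k=1
[2,3] S\N  lex  "cat"
[0,3] S  <  k=2

[0,3] S   <
  [0,2] N   <
    [0,1] "liked" : S
    [1,2] "here" : N\S
  [2,3] "cat" : S\N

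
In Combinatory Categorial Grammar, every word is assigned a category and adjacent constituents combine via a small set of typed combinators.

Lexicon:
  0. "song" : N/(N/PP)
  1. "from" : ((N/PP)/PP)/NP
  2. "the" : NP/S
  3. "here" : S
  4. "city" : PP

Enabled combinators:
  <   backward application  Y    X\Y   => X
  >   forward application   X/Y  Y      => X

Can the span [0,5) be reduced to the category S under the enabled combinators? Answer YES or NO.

NO

N/(N/PP) ((N/PP)/PP)/NP NP/S S PP
CKY chart[0,5] = {N}; S ∉ chart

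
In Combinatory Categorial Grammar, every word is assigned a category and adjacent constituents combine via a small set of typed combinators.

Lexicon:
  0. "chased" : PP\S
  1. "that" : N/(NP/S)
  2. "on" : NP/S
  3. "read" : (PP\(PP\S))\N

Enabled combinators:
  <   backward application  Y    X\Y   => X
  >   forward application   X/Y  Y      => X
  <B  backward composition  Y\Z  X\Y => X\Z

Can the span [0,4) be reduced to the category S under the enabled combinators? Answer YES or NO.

NO

PP\S N/(NP/S) NP/S (PP\(PP\S))\N
CKY chart[0,4] = {PP}; S ∉ chart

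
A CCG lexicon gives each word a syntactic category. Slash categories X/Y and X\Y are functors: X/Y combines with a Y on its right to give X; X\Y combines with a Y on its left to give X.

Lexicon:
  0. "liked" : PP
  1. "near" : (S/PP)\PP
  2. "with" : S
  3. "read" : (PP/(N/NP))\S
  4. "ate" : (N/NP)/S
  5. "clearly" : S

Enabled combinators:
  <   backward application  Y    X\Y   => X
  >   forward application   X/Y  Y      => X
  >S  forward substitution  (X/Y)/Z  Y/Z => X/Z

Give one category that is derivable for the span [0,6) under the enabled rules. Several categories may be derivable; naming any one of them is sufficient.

[0,6] S   >
  [0,2] S/PP   <
    [0,1] "liked" : PP
    [1,2] "near" : (S/PP)\PP
  [2,6] PP   >
    [2,4] PP/(N/NP)   <
      [2,3] "with" : S
      [3,4] "read" : (PP/(N/NP))\S
    [4,6] N/NP   >
      [4,5] "ate" : (N/NP)/S
      [5,6] "clearly" : S

S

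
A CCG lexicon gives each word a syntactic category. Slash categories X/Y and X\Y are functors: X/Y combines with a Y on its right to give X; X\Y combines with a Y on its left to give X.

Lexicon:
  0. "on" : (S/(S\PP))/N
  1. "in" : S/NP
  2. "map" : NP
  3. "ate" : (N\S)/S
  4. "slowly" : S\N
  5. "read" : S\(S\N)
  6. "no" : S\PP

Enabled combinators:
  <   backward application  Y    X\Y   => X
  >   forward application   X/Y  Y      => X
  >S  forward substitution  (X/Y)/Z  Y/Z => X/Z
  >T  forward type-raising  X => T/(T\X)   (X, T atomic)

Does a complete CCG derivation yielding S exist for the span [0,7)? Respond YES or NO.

YES

[0,7] S   >
  [0,6] S/(S\PP)   >
    [0,1] "on" : (S/(S\PP))/N
    [1,6] N   <
      [1,3] S   >
        [1,2] "in" : S/NP
        [2,3] "map" : NP
      [3,6] N\S   >
        [3,4] "ate" : (N\S)/S
        [4,6] S   <
          [4,5] "slowly" : S\N
          [5,6] "read" : S\(S\N)
  [6,7] "no" : S\PP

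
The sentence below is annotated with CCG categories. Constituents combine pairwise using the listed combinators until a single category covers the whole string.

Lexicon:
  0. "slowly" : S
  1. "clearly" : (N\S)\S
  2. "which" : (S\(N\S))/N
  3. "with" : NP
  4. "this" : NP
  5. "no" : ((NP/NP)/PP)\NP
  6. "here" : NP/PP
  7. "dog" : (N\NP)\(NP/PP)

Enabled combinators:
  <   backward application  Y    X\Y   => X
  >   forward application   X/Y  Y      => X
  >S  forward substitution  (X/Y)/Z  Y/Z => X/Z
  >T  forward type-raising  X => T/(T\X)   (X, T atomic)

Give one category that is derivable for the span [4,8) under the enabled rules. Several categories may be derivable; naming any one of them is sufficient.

[0,8] S   <
  [0,2] N\S   <
    [0,1] "slowly" : S
    [1,2] "clearly" : (N\S)\S
  [2,8] S\(N\S)   >
    [2,3] "which" : (S\(N\S))/N
    [3,8] N   <
      [3,4] "with" : NP
      [4,8] N\NP   <
        [4,7] NP/PP   >S
          [4,6] (NP/NP)/PP   <
            [4,5] "this" : NP
            [5,6] "no" : ((NP/NP)/PP)\NP
          [6,7] "here" : NP/PP
        [7,8] "dog" : (N\NP)\(NP/PP)

N\NP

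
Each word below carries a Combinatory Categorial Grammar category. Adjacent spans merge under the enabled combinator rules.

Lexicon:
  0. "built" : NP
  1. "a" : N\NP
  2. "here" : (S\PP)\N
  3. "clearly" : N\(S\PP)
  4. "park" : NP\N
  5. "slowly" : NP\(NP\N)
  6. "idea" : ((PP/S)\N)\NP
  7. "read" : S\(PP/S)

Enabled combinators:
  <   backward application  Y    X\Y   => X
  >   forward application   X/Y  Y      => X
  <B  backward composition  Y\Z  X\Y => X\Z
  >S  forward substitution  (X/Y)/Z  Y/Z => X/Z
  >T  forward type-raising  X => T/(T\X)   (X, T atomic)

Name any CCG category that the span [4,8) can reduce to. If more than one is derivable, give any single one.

S\N

[0,8] S   >
  [0,1] S/(S\NP)   >T
    [0,1] "built" : NP
  [1,8] S\NP   <B
    [1,2] "a" : N\NP
    [2,8] S\N   <B
      [2,4] N\N   <B
        [2,3] "here" : (S\PP)\N
        [3,4] "clearly" : N\(S\PP)
      [4,8] S\N   <B
        [4,7] (PP/S)\N   <
          [4,6] NP   <
            [4,5] "park" : NP\N
            [5,6] "slowly" : NP\(NP\N)
          [6,7] "idea" : ((PP/S)\N)\NP
        [7,8] "read" : S\(PP/S)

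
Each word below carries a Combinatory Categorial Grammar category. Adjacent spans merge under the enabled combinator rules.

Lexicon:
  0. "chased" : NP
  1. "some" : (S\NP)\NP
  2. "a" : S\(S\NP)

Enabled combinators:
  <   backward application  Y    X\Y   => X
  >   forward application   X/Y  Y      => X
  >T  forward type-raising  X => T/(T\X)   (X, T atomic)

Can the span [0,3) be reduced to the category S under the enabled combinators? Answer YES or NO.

YES

[0,3] S   <
  [0,2] S\NP   <
    [0,1] "chased" : NP
    [1,2] "some" : (S\NP)\NP
  [2,3] "a" : S\(S\NP)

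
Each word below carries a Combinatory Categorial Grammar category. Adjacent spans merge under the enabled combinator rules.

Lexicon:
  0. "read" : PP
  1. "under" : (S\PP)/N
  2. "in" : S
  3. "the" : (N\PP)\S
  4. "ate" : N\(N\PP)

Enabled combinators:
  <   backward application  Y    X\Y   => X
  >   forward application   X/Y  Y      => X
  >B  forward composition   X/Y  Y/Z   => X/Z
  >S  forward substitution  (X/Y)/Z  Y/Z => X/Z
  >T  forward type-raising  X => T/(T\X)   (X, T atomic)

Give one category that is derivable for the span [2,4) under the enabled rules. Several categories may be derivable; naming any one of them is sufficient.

N\PP

[0,5] S   >
  [0,1] S/(S\PP)   >T
    [0,1] "read" : PP
  [1,5] S\PP   >
    [1,2] "under" : (S\PP)/N
    [2,5] N   <
      [2,4] N\PP   <
        [2,3] "in" : S
        [3,4] "the" : (N\PP)\S
      [4,5] "ate" : N\(N\PP)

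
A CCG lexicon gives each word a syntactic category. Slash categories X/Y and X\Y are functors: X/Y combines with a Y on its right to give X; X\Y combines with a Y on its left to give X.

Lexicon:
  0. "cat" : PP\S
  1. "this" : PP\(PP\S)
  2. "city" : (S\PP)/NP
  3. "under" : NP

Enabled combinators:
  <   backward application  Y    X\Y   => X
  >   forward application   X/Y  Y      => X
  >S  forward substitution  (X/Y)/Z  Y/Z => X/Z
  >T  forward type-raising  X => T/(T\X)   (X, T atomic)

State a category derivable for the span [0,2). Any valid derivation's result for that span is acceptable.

[0,4] S   <
  [0,2] PP   <
    [0,1] "cat" : PP\S
    [1,2] "this" : PP\(PP\S)
  [2,4] S\PP   >
    [2,3] "city" : (S\PP)/NP
    [3,4] "under" : NP

PP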